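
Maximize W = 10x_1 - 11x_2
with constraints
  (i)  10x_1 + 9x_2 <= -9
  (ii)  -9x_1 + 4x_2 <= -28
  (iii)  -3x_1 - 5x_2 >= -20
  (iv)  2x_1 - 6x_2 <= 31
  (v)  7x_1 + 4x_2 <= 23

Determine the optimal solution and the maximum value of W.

Extreme points and W = 10x_1 - 11x_2:
  (216/121, -361/121) → W = 6131/121
  (75/26, -164/39) → W = 2929/39
  (22/23, -223/46) → W = 2893/46

The binding constraints are 10x_1 + 9x_2 = -9 and 2x_1 - 6x_2 = 31.
Solving simultaneously gives x_1 = 75/26, x_2 = -164/39.

x_1 = 75/26, x_2 = -164/39, maximum W = 2929/39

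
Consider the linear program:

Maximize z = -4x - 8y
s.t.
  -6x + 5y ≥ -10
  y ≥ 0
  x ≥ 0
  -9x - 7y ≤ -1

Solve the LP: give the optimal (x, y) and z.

x = 1/9, y = 0, maximum z = -4/9

Feasible corners and z = -4x - 8y:
  (5/3, 0) → z = -20/3
  (1/9, 0) → z = -4/9
  (0, 1/7) → z = -8/7
The feasible region is unbounded (it extends along (0, 1), (5, 6)), but z strictly decreases along every unbounded feasible direction, so there is no improving ray and the maximum is attained at a vertex.

The binding constraints are y = 0 and -9x - 7y = -1.
Solving simultaneously gives x = 1/9, y = 0.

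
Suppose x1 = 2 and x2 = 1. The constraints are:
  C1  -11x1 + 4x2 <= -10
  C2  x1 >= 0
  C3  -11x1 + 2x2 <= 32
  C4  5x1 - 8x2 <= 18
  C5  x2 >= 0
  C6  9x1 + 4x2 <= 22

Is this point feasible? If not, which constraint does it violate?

feasible

C1: -18 ≤ -10 ✓
C2: 2 ≥ 0 ✓
C3: -20 ≤ 32 ✓
C4: 2 ≤ 18 ✓
C5: 1 ≥ 0 ✓
C6: 22 ≤ 22 ✓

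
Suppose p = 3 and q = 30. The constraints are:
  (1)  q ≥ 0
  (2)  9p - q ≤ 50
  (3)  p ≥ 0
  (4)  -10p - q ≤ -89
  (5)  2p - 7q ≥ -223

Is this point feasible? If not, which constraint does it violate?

not feasible — violates (4)

Constraint (4): -10p - q = -60, which is not ≤ -89. All other constraints are satisfied.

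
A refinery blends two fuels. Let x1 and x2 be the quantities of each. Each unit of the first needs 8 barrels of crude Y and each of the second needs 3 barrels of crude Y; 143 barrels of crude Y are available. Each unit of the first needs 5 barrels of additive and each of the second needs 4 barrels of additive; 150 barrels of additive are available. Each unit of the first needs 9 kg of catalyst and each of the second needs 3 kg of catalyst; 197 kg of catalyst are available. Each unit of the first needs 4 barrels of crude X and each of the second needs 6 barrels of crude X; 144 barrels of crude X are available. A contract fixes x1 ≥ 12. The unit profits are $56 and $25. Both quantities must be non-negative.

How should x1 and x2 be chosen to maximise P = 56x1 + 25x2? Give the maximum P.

x1 = 12, x2 = 47/3, maximum P = 3191/3

Vertices and P = 56x1 + 25x2:
  (143/8, 0) → P = 1001
  (12, 0) → P = 672
  (12, 47/3) → P = 3191/3

At the optimal vertex, 8x1 + 3x2 = 143 and x1 = 12.
Solving simultaneously gives x1 = 12, x2 = 47/3.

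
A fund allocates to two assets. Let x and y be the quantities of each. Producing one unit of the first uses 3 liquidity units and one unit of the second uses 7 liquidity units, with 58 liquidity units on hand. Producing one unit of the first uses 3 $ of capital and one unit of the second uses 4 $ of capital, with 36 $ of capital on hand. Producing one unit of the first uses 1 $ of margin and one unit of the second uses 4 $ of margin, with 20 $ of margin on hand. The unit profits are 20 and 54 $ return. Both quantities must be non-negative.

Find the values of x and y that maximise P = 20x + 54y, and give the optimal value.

Feasible corners and P = 20x + 54y:
  (0, 0) → P = 0
  (0, 5) → P = 270
  (12, 0) → P = 240
  (8, 3) → P = 322

x = 8, y = 3, maximum P = 322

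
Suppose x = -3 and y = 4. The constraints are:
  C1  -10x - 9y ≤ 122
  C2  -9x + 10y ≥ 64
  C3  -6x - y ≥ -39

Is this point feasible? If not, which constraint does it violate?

feasible

C1: -6 ≤ 122 ✓
C2: 67 ≥ 64 ✓
C3: 14 ≥ -39 ✓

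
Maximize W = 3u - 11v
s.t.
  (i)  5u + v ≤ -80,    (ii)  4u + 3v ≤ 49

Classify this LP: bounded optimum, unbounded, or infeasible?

unbounded

From the feasible point (-289/11, 565/11), moving in the direction (1, -5) keeps every constraint satisfied while W increases without bound.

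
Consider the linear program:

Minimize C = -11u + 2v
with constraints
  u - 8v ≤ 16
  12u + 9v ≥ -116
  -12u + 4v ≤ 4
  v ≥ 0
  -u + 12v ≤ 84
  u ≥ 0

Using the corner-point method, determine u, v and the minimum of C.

Corner points and C = -11u + 2v:
  (16, 0) → C = -176
  (216, 25) → C = -2326
  (72/35, 251/35) → C = -58/7
  (0, 1) → C = 2
  (0, 0) → C = 0

u = 216, v = 25, minimum C = -2326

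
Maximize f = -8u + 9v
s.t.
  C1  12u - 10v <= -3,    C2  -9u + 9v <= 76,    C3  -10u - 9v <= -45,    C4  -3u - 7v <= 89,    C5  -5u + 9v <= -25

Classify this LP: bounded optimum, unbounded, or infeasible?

The boundaries 12u - 10v = -3 and -9u + 9v = 76 meet at (733/18, 295/6), but that point violates -5u + 9v ≤ -25. Every candidate vertex is excluded by some other constraint, so the feasible region is empty.

infeasible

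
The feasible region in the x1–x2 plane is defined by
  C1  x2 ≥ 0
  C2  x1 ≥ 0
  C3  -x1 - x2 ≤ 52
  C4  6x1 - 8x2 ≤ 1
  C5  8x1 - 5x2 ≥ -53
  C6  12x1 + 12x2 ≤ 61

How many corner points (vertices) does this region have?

Intersecting each pair of boundary lines and keeping only the points that satisfy every inequality leaves:
  (0, 0)
  (1/6, 0)
  (0, 61/12)
  (125/42, 59/28)

4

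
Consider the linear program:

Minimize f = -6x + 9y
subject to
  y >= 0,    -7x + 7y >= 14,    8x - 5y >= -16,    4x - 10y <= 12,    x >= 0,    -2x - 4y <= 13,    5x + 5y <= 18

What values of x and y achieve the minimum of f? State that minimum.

Extreme points and f = -6x + 9y:
  (0, 2) → f = 18
  (4/5, 14/5) → f = 102/5
  (0, 16/5) → f = 144/5
  (2/13, 224/65) → f = 1956/65

The optimum lies where -7x + 7y = 14 and x = 0.
Solving simultaneously gives x = 0, y = 2.

x = 0, y = 2, minimum f = 18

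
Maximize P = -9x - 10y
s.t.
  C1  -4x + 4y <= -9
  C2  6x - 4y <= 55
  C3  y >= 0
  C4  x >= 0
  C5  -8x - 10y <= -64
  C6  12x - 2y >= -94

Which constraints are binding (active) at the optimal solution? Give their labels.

Vertices and P = -9x - 10y:
  (23, 83/4) → P = -829/2
  (173/36, 23/9) → P = -2477/36
  (55/6, 0) → P = -165/2
  (8, 0) → P = -72

The maximum is at (173/36, 23/9). Substituting into each constraint, equality holds for C1 and C5; the remaining constraints have slack.

C1 and C5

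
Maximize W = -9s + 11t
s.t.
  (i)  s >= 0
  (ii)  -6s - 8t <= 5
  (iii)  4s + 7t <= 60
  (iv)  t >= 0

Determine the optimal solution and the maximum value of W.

s = 0, t = 60/7, maximum W = 660/7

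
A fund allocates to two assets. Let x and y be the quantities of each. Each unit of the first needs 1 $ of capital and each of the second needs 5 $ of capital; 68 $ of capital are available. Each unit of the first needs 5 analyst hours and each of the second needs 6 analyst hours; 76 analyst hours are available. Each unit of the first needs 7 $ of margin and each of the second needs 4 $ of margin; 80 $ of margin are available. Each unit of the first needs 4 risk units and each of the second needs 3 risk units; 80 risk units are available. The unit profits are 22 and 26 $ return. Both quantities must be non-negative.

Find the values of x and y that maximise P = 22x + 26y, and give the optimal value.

x = 8, y = 6, maximum P = 332

Feasible corners and P = 22x + 26y:
  (0, 0) → P = 0
  (0, 38/3) → P = 988/3
  (80/7, 0) → P = 1760/7
  (8, 6) → P = 332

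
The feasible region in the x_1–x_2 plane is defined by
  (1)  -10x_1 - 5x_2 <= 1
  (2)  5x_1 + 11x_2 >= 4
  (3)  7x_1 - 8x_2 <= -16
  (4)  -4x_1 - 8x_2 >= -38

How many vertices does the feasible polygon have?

3

Pairwise boundary intersections that survive every other constraint:
  (-88/115, 153/115)
  (-33/10, 32/5)
  (2, 15/4)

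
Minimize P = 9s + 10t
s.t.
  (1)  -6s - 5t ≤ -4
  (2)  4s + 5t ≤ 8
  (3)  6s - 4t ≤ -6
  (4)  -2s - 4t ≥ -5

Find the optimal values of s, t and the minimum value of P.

s = -7/27, t = 10/9, minimum P = 79/9

Extreme points and P = 9s + 10t:
  (-7/27, 10/9) → P = 79/9
  (-9/14, 11/7) → P = 139/14
  (-1/8, 21/16) → P = 12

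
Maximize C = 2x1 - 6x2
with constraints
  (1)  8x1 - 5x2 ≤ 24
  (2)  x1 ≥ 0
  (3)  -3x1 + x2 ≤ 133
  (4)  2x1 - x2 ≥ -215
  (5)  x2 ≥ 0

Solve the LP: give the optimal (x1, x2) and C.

Extreme points and C = 2x1 - 6x2:
  (3, 0) → C = 6
  (0, 133) → C = -798
  (0, 0) → C = 0
  (82, 379) → C = -2110
The feasible region is unbounded (it extends along (1, 2), (5, 8)), but C strictly decreases along every unbounded feasible direction, so there is no improving ray and the maximum is attained at a vertex.

The binding constraints are 8x1 - 5x2 = 24 and x2 = 0.
Solving simultaneously gives x1 = 3, x2 = 0.

x1 = 3, x2 = 0, maximum C = 6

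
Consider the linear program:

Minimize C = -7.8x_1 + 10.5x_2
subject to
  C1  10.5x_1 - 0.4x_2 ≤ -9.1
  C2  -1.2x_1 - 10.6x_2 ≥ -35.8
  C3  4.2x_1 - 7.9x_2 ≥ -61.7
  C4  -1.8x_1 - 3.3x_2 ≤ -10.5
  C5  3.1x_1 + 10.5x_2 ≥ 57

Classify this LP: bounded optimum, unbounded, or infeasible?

The boundaries 10.5x_1 - 0.4x_2 = -9.1 and 4.2x_1 - 7.9x_2 = -61.7 meet at (-4721/8127, 2903/387), but that point violates -1.2x_1 - 10.6x_2 ≥ -35.8. Every candidate vertex is excluded by some other constraint, so the feasible region is empty.

infeasible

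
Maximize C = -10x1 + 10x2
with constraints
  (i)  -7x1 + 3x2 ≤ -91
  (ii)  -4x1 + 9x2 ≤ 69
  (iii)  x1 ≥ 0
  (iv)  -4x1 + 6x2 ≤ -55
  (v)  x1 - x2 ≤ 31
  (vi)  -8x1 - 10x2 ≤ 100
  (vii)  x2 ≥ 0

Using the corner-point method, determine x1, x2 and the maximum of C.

Corner points and C = -10x1 + 10x2:
  (131/2, 69/2) → C = -310
  (55/4, 0) → C = -275/2
  (31, 0) → C = -310

x1 = 55/4, x2 = 0, maximum C = -275/2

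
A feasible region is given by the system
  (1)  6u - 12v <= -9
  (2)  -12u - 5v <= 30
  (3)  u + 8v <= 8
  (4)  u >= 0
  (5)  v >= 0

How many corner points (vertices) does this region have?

3

The feasible vertices (each the meet of two boundaries and inside every other half-plane) are:
  (2/5, 19/20)
  (0, 3/4)
  (0, 1)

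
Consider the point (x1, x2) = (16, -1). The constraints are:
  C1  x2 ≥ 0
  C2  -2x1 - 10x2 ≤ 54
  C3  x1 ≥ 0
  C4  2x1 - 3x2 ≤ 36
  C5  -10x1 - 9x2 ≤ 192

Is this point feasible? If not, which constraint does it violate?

not feasible — violates C1

Constraint C1: x2 = -1, which is not ≥ 0. All other constraints are satisfied.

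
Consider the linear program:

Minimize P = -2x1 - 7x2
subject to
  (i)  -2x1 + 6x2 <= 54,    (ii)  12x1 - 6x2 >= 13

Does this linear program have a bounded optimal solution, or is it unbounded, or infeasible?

unbounded

From the feasible point (67/10, 337/30), moving in the direction (6, 2) keeps every constraint satisfied while P decreases without bound.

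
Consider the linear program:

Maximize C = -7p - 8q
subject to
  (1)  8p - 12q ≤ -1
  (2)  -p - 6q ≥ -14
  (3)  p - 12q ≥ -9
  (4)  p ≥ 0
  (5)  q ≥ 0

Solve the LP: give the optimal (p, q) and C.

Feasible corners and C = -7p - 8q:
  (8/7, 71/84) → C = -310/21
  (0, 1/12) → C = -2/3
  (0, 3/4) → C = -6

The optimum lies where 8p - 12q = -1 and p = 0.
Solving simultaneously gives p = 0, q = 1/12.

p = 0, q = 1/12, maximum C = -2/3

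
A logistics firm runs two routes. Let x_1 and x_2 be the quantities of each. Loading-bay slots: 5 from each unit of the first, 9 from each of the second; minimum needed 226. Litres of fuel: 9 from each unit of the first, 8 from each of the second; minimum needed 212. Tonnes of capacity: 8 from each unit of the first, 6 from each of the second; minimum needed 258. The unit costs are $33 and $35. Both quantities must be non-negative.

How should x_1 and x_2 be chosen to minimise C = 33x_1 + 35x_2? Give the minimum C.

x_1 = 23, x_2 = 37/3, minimum C = 3572/3

Feasible corners and C = 33x_1 + 35x_2:
  (0, 43) → C = 1505
  (226/5, 0) → C = 7458/5
  (23, 37/3) → C = 3572/3
The feasible region is unbounded (it extends along (0, 1), (1, 0)), but C strictly increases along every unbounded feasible direction, so there is no improving ray and the minimum is attained at a vertex.

At the optimal vertex, 5x_1 + 9x_2 = 226 and 8x_1 + 6x_2 = 258.
Solving simultaneously gives x_1 = 23, x_2 = 37/3.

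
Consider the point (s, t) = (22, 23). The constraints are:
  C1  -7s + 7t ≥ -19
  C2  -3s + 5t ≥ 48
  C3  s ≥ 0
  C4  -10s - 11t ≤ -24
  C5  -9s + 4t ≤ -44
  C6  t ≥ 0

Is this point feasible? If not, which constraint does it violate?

feasible

C1: 7 ≥ -19 ✓
C2: 49 ≥ 48 ✓
C3: 22 ≥ 0 ✓
C4: -473 ≤ -24 ✓
C5: -106 ≤ -44 ✓
C6: 23 ≥ 0 ✓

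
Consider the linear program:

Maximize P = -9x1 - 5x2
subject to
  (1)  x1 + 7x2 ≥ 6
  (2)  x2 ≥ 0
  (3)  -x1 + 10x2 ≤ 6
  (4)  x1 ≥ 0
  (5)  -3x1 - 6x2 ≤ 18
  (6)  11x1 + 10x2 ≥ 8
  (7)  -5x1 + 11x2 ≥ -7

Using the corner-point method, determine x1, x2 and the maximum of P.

x1 = 18/17, x2 = 12/17, maximum P = -222/17

Extreme points and P = -9x1 - 5x2:
  (18/17, 12/17) → P = -222/17
  (5/2, 1/2) → P = -25
  (136/39, 37/39) → P = -1409/39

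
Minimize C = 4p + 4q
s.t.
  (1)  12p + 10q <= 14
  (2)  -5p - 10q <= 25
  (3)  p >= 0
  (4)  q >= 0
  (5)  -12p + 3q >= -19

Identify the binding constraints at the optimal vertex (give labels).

(3) and (4)

Feasible corners and C = 4p + 4q:
  (0, 7/5) → C = 28/5
  (7/6, 0) → C = 14/3
  (0, 0) → C = 0

The minimum is at (0, 0). Substituting into each constraint, equality holds for (3) and (4); the remaining constraints have slack.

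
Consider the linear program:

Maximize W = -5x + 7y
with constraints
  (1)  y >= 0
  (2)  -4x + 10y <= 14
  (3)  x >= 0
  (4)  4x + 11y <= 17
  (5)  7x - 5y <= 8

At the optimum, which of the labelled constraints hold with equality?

Vertices and W = -5x + 7y:
  (0, 0) → W = 0
  (8/7, 0) → W = -40/7
  (0, 7/5) → W = 49/5
  (4/21, 31/21) → W = 197/21
  (173/97, 87/97) → W = -256/97

The maximum is at (0, 7/5). Substituting into each constraint, equality holds for (2) and (3); the remaining constraints have slack.

(2) and (3)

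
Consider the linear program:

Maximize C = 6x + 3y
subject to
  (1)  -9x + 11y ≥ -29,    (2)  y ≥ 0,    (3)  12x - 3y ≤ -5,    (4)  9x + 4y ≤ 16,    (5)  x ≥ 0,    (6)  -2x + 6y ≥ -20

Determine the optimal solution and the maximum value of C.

Corner points and C = 6x + 3y:
  (28/75, 79/25) → C = 293/25
  (0, 5/3) → C = 5
  (0, 4) → C = 12

x = 0, y = 4, maximum C = 12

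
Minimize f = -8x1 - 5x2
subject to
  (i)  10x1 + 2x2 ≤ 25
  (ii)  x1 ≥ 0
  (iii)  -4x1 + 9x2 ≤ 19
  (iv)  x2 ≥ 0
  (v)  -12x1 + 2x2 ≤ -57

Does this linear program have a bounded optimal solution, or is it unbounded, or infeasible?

infeasible

The boundaries 10x1 + 2x2 = 25 and -4x1 + 9x2 = 19 meet at (187/98, 145/49), but that point violates -12x1 + 2x2 ≤ -57. Every candidate vertex is excluded by some other constraint, so the feasible region is empty.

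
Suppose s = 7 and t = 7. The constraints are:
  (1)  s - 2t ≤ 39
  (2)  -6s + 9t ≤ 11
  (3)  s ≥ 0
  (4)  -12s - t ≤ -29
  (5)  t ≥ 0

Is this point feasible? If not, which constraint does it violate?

Constraint (2): -6s + 9t = 21, which is not ≤ 11. All other constraints are satisfied.

not feasible — violates (2)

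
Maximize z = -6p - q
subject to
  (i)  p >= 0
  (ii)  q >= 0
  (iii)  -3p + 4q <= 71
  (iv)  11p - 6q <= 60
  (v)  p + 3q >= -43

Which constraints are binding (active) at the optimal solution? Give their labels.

(i) and (ii)

Extreme points and z = -6p - q:
  (0, 0) → z = 0
  (0, 71/4) → z = -71/4
  (60/11, 0) → z = -360/11
  (333/13, 961/26) → z = -4957/26

The maximum is at (0, 0). Substituting into each constraint, equality holds for (i) and (ii); the remaining constraints have slack.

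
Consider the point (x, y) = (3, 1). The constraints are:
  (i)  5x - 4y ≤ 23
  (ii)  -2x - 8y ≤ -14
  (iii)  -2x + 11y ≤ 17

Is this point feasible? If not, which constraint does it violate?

(i): 11 ≤ 23 ✓
(ii): -14 ≤ -14 ✓
(iii): 5 ≤ 17 ✓

feasible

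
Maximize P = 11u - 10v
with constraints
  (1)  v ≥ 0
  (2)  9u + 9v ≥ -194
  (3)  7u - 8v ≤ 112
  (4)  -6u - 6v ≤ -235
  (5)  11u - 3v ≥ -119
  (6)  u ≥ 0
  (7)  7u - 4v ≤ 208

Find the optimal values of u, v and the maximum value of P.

u = 304/7, v = 24, maximum P = 1664/7

Extreme points and P = 11u - 10v:
  (1276/45, 973/90) → P = 1019/5
  (304/7, 24) → P = 1664/7
  (0, 235/6) → P = -1175/3
  (0, 119/3) → P = -1190/3
The feasible region is unbounded (it extends along (4, 7), (3, 11)), but P strictly decreases along every unbounded feasible direction, so there is no improving ray and the maximum is attained at a vertex.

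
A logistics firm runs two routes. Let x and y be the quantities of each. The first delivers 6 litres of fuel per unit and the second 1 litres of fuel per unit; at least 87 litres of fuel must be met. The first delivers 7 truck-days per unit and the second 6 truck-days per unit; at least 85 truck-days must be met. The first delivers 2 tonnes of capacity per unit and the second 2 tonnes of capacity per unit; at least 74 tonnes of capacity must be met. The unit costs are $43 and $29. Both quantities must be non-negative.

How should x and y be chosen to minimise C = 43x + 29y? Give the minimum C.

x = 10, y = 27, minimum C = 1213

Feasible corners and C = 43x + 29y:
  (0, 87) → C = 2523
  (37, 0) → C = 1591
  (10, 27) → C = 1213
The feasible region is unbounded (it extends along (0, 1), (1, 0)), but C strictly increases along every unbounded feasible direction, so there is no improving ray and the minimum is attained at a vertex.

The binding constraints are 6x + y = 87 and 2x + 2y = 74.
Solving simultaneously gives x = 10, y = 27.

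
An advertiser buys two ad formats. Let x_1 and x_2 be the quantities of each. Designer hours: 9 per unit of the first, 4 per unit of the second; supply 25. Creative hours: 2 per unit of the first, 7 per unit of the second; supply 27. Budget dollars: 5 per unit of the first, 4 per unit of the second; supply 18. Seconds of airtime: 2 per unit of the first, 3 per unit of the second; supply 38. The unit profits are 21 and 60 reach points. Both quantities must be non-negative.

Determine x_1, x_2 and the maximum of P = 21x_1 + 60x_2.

Vertices and P = 21x_1 + 60x_2:
  (0, 0) → P = 0
  (0, 27/7) → P = 1620/7
  (25/9, 0) → P = 175/3
  (7/4, 37/16) → P = 351/2
  (2/3, 11/3) → P = 234

At the optimal vertex, 2x_1 + 7x_2 = 27 and 5x_1 + 4x_2 = 18.
Solving simultaneously gives x_1 = 2/3, x_2 = 11/3.

x_1 = 2/3, x_2 = 11/3, maximum P = 234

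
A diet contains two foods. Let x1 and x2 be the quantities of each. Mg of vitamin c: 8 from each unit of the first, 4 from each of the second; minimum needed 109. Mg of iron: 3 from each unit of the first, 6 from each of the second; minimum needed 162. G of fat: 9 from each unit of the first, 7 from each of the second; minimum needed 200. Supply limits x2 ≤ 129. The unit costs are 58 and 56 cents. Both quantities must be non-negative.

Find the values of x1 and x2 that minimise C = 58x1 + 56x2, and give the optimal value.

Corner points and C = 58x1 + 56x2:
  (0, 200/7) → C = 1600
  (0, 129) → C = 7224
  (54, 0) → C = 3132
  (2, 26) → C = 1572
The feasible region is unbounded (it extends along (1, 0)), but C strictly increases along every unbounded feasible direction, so there is no improving ray and the minimum is attained at a vertex.

x1 = 2, x2 = 26, minimum C = 1572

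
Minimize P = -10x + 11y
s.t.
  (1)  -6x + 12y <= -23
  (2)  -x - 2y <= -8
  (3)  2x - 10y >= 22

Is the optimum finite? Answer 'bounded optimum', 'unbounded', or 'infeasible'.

unbounded

From the feasible point (62/7, -3/7), moving in the direction (2, -1) keeps every constraint satisfied while P decreases without bound.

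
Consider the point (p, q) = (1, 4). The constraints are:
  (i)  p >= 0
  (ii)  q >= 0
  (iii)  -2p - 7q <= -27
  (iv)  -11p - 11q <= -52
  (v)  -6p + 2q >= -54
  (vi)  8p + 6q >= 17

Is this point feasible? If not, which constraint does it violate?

feasible

(i): 1 ≥ 0 ✓
(ii): 4 ≥ 0 ✓
(iii): -30 ≤ -27 ✓
(iv): -55 ≤ -52 ✓
(v): 2 ≥ -54 ✓
(vi): 32 ≥ 17 ✓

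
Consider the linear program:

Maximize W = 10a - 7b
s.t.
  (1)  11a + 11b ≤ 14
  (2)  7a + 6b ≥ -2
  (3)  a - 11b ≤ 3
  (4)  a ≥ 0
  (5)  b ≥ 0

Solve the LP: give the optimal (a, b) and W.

Extreme points and W = 10a - 7b:
  (0, 14/11) → W = -98/11
  (14/11, 0) → W = 140/11
  (0, 0) → W = 0

a = 14/11, b = 0, maximum W = 140/11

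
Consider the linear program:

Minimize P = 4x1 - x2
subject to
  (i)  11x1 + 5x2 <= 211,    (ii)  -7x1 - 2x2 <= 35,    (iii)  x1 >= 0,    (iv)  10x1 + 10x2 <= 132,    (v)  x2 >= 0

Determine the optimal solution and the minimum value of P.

Corner points and P = 4x1 - x2:
  (0, 66/5) → P = -66/5
  (0, 0) → P = 0
  (66/5, 0) → P = 264/5

The binding constraints are x1 = 0 and 10x1 + 10x2 = 132.
Solving simultaneously gives x1 = 0, x2 = 66/5.

x1 = 0, x2 = 66/5, minimum P = -66/5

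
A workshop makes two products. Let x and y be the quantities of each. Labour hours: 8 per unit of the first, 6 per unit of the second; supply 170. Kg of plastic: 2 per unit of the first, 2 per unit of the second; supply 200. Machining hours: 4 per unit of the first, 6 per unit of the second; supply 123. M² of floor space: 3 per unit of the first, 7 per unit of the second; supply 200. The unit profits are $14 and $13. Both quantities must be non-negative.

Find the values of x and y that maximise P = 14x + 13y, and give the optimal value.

x = 47/4, y = 38/3, maximum P = 1975/6

Corner points and P = 14x + 13y:
  (0, 0) → P = 0
  (0, 41/2) → P = 533/2
  (85/4, 0) → P = 595/2
  (47/4, 38/3) → P = 1975/6

At the optimal vertex, 8x + 6y = 170 and 4x + 6y = 123.
Solving simultaneously gives x = 47/4, y = 38/3.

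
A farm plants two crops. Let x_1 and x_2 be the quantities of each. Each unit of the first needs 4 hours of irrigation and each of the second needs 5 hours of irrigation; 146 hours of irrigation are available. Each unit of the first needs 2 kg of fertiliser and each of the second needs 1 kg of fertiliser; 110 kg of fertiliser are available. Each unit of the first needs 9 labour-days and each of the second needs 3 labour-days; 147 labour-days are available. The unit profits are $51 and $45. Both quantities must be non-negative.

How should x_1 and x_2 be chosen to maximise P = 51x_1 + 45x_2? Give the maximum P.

Corner points and P = 51x_1 + 45x_2:
  (0, 0) → P = 0
  (0, 146/5) → P = 1314
  (49/3, 0) → P = 833
  (9, 22) → P = 1449

x_1 = 9, x_2 = 22, maximum P = 1449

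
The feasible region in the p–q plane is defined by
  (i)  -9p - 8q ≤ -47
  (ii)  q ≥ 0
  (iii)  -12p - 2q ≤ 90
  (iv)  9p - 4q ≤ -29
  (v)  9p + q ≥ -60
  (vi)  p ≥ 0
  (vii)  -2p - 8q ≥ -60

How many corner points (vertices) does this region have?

3

Of the 21 pairwise boundary intersections, those satisfying every inequality are:
  (0, 29/4)
  (1/10, 299/40)
  (0, 15/2)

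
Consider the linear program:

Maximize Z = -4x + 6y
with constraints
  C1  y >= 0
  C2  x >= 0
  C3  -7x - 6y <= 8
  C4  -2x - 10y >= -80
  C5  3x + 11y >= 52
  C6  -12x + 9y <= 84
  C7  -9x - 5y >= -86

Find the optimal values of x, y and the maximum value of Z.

x = 0, y = 8, maximum Z = 48

At the optimal vertex, x = 0 and -2x - 10y = -80.
Solving simultaneously gives x = 0, y = 8.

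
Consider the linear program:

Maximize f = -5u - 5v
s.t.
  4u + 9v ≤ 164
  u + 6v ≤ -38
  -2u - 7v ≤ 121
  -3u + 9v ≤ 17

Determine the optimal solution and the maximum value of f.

u = -1208/39, v = -329/39, maximum f = 7685/39

Extreme points and f = -5u - 5v:
  (442/5, -316/15) → f = -1010/3
  (2237/10, -406/5) → f = -1425/2
  (-148/9, -97/27) → f = 2705/27
  (-1208/39, -329/39) → f = 7685/39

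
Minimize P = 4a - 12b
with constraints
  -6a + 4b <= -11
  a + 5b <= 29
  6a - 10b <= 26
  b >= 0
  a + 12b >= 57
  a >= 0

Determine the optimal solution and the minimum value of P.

a = 171/34, b = 163/34, minimum P = -636/17

Vertices and P = 4a - 12b:
  (171/34, 163/34) → P = -636/17
  (90/19, 331/76) → P = -633/19
  (9, 4) → P = -12

The optimum lies where -6a + 4b = -11 and a + 5b = 29.
Solving simultaneously gives a = 171/34, b = 163/34.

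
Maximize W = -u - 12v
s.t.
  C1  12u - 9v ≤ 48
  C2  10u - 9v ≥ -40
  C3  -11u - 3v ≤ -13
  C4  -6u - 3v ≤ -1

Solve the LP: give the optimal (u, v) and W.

Vertices and W = -u - 12v:
  (44, 160/3) → W = -684
  (29/15, -124/45) → W = 467/15
  (-1/43, 190/43) → W = -53

The binding constraints are 12u - 9v = 48 and -11u - 3v = -13.
Solving simultaneously gives u = 29/15, v = -124/45.

u = 29/15, v = -124/45, maximum W = 467/15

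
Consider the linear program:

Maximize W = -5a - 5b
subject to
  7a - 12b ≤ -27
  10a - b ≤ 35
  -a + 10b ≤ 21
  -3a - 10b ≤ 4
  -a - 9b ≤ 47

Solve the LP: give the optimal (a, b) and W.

Feasible corners and W = -5a - 5b:
  (-9/29, 60/29) → W = -255/29
  (-3, 1/2) → W = 25/2
  (-25/4, 59/40) → W = 191/8

a = -25/4, b = 59/40, maximum W = 191/8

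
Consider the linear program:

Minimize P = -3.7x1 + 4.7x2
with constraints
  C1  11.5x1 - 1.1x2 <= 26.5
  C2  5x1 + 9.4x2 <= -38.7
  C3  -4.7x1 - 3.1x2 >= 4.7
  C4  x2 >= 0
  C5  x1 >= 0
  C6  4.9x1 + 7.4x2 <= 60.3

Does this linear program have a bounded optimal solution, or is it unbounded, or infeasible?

infeasible

The boundaries 11.5x1 - 1.1x2 = 26.5 and 5x1 + 9.4x2 = -38.7 meet at (20653/11360, -11551/2272), but that point violates x2 ≥ 0. Every candidate vertex is excluded by some other constraint, so the feasible region is empty.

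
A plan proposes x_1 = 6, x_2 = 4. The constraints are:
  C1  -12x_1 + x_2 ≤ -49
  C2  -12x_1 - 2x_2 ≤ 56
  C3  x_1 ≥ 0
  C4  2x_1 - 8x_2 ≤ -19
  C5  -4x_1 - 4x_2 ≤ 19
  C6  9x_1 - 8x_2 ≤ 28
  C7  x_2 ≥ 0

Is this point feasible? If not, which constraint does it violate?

feasible

C1: -68 ≤ -49 ✓
C2: -80 ≤ 56 ✓
C3: 6 ≥ 0 ✓
C4: -20 ≤ -19 ✓
C5: -40 ≤ 19 ✓
C6: 22 ≤ 28 ✓
C7: 4 ≥ 0 ✓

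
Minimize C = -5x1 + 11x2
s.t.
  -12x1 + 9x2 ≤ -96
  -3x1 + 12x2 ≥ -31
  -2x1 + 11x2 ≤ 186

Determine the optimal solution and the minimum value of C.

x1 = 2573/9, x2 = 620/9, minimum C = -2015/3

Feasible corners and C = -5x1 + 11x2:
  (97/13, -28/39) → C = -1763/39
  (455/19, 404/19) → C = 2169/19
  (2573/9, 620/9) → C = -2015/3

The binding constraints are -3x1 + 12x2 = -31 and -2x1 + 11x2 = 186.
Solving simultaneously gives x1 = 2573/9, x2 = 620/9.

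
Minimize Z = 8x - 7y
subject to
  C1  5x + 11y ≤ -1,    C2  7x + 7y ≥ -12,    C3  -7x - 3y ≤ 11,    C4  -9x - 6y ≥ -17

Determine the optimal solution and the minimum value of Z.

Corner points and Z = 8x - 7y:
  (-59/31, 24/31) → Z = -640/31
  (193/69, -94/69) → Z = 734/23
  (-41/28, -1/4) → Z = -279/28
  (191/21, -227/21) → Z = 1039/7

The binding constraints are 5x + 11y = -1 and -7x - 3y = 11.
Solving simultaneously gives x = -59/31, y = 24/31.

x = -59/31, y = 24/31, minimum Z = -640/31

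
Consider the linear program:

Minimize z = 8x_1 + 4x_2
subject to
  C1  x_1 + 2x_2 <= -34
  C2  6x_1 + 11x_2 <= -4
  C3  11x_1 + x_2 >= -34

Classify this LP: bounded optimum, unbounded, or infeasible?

From the feasible point (366, -200), moving in the direction (1, -11) keeps every constraint satisfied while z decreases without bound.

unbounded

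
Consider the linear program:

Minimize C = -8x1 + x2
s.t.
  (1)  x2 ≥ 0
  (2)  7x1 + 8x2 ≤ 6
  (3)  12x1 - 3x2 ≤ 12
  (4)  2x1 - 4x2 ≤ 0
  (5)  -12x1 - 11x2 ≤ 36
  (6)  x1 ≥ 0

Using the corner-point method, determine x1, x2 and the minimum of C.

Feasible corners and C = -8x1 + x2:
  (0, 0) → C = 0
  (6/11, 3/11) → C = -45/11
  (0, 3/4) → C = 3/4

The binding constraints are 7x1 + 8x2 = 6 and 2x1 - 4x2 = 0.
Solving simultaneously gives x1 = 6/11, x2 = 3/11.

x1 = 6/11, x2 = 3/11, minimum C = -45/11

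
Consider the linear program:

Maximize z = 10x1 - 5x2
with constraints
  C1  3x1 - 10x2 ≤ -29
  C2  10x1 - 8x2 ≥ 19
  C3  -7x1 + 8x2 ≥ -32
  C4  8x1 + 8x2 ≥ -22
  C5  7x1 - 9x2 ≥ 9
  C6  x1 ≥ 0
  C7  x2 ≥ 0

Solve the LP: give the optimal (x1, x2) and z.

x1 = 216/7, x2 = 23, maximum z = 1355/7

Vertices and z = 10x1 - 5x2:
  (12, 13/2) → z = 175/2
  (351/43, 230/43) → z = 2360/43
  (216/7, 23) → z = 1355/7

At the optimal vertex, -7x1 + 8x2 = -32 and 7x1 - 9x2 = 9.
Solving simultaneously gives x1 = 216/7, x2 = 23.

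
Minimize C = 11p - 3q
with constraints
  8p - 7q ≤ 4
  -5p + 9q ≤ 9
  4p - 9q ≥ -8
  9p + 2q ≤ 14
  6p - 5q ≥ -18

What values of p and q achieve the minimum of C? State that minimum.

p = -73, q = -84, minimum C = -551

Feasible corners and C = 11p - 3q:
  (106/79, 76/79) → C = 938/79
  (-73, -84) → C = -551
  (-1, 4/9) → C = -37/3
  (-117/29, -36/29) → C = -1179/29
  (110/89, 128/89) → C = 826/89

The binding constraints are 8p - 7q = 4 and 6p - 5q = -18.
Solving simultaneously gives p = -73, q = -84.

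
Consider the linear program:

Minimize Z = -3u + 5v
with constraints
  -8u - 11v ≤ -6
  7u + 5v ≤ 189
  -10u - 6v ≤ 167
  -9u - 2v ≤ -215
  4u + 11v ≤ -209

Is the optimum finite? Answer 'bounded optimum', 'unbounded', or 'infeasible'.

bounded optimum

Vertices and Z = -3u + 5v:
  (2049/37, -1470/37) → Z = -13497/37
  (215/4, -424/11) → Z = -15575/44
  (3124/57, -2219/57) → Z = -20467/57
The feasible region has finitely many vertices and no improving ray; the minimum is -13497/37 at (2049/37, -1470/37).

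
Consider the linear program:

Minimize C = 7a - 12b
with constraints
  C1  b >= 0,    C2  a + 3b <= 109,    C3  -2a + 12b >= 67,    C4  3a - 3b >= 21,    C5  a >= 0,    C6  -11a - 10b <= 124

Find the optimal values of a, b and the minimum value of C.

Extreme points and C = 7a - 12b:
  (123/2, 95/6) → C = 481/2
  (65/2, 51/2) → C = -157/2
  (151/10, 81/10) → C = 17/2

a = 65/2, b = 51/2, minimum C = -157/2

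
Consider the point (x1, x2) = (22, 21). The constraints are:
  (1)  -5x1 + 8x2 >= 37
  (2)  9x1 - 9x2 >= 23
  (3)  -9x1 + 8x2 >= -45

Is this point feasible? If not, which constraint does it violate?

not feasible — violates (2)

Constraint (2): 9x1 - 9x2 = 9, which is not ≥ 23. All other constraints are satisfied.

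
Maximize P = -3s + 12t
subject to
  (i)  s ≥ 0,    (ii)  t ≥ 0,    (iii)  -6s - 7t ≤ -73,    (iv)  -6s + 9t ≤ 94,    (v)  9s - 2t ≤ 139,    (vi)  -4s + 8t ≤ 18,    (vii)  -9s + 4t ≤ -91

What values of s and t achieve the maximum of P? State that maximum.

Corner points and P = -3s + 12t:
  (73/6, 0) → P = -73/2
  (139/9, 0) → P = -139/3
  (929/87, 37/29) → P = -485/29
  (287/16, 359/32) → P = 1293/16
  (100/7, 263/28) → P = 489/7

The binding constraints are 9s - 2t = 139 and -4s + 8t = 18.
Solving simultaneously gives s = 287/16, t = 359/32.

s = 287/16, t = 359/32, maximum P = 1293/16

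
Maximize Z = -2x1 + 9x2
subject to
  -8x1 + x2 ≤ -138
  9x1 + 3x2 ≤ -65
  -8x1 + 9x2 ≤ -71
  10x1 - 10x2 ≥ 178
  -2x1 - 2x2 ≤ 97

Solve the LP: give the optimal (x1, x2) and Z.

x1 = 349/33, x2 = -1762/33, maximum Z = -16556/33

Vertices and Z = -2x1 + 9x2:
  (349/33, -1762/33) → Z = -16556/33
  (179/18, -526/9) → Z = -4913/9
  (161/12, -743/12) → Z = -7009/12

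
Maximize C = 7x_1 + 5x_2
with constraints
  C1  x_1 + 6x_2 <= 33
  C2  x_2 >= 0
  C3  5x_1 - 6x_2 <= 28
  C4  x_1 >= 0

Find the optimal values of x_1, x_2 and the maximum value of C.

x_1 = 61/6, x_2 = 137/36, maximum C = 3247/36

Vertices and C = 7x_1 + 5x_2:
  (61/6, 137/36) → C = 3247/36
  (0, 11/2) → C = 55/2
  (28/5, 0) → C = 196/5
  (0, 0) → C = 0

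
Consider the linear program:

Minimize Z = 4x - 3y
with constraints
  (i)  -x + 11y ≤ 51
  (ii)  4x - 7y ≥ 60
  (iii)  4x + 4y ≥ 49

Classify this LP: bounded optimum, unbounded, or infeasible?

Extreme points and Z = 4x - 3y:
  (1017/37, 264/37) → Z = 3276/37
  (53/4, -1) → Z = 56
The feasible region has finitely many vertices and no improving ray; the minimum is 56 at (53/4, -1).

bounded optimum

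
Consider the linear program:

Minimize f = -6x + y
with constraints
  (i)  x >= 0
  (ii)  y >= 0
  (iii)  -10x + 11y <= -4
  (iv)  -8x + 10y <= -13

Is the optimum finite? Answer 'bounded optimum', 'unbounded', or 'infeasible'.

From the feasible point (13/8, 0), moving in the direction (10, 8) keeps every constraint satisfied while f decreases without bound.

unbounded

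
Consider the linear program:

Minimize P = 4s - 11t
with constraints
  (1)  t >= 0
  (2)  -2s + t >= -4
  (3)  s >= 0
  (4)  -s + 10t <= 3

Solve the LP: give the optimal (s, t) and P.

Feasible corners and P = 4s - 11t:
  (2, 0) → P = 8
  (0, 0) → P = 0
  (43/19, 10/19) → P = 62/19
  (0, 3/10) → P = -33/10

At the optimal vertex, s = 0 and -s + 10t = 3.
Solving simultaneously gives s = 0, t = 3/10.

s = 0, t = 3/10, minimum P = -33/10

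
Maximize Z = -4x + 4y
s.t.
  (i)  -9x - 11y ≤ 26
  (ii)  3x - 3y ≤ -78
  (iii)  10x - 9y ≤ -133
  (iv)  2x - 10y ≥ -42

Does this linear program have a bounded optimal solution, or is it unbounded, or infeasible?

The boundaries -9x - 11y = 26 and 3x - 3y = -78 meet at (-78/5, 52/5), but that point violates 2x - 10y ≥ -42. Every candidate vertex is excluded by some other constraint, so the feasible region is empty.

infeasible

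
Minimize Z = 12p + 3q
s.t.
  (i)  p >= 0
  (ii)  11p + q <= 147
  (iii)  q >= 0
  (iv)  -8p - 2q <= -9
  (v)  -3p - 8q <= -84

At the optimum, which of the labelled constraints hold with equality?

Corner points and Z = 12p + 3q:
  (0, 147) → Z = 441
  (0, 21/2) → Z = 63/2
  (1092/85, 483/85) → Z = 14553/85

The minimum is at (0, 21/2). Substituting into each constraint, equality holds for (i) and (v); the remaining constraints have slack.

(i) and (v)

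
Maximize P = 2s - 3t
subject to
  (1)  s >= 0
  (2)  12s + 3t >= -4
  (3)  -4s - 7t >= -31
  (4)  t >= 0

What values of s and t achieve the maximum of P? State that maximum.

Vertices and P = 2s - 3t:
  (0, 31/7) → P = -93/7
  (0, 0) → P = 0
  (31/4, 0) → P = 31/2

The optimum lies where -4s - 7t = -31 and t = 0.
Solving simultaneously gives s = 31/4, t = 0.

s = 31/4, t = 0, maximum P = 31/2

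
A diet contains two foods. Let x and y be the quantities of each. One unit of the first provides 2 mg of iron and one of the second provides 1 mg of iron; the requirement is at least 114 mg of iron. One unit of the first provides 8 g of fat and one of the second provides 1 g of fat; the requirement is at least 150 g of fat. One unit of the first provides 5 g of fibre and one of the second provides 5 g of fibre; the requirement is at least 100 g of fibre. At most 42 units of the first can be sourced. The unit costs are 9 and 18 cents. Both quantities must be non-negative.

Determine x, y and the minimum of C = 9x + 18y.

x = 42, y = 30, minimum C = 918

Vertices and C = 9x + 18y:
  (0, 150) → C = 2700
  (6, 102) → C = 1890
  (42, 30) → C = 918
The feasible region is unbounded (it extends along (0, 1)), but C strictly increases along every unbounded feasible direction, so there is no improving ray and the minimum is attained at a vertex.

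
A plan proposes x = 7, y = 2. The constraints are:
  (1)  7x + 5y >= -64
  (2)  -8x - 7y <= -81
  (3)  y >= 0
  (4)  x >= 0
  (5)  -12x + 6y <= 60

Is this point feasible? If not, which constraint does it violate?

not feasible — violates (2)

Constraint (2): -8x - 7y = -70, which is not ≤ -81. All other constraints are satisfied.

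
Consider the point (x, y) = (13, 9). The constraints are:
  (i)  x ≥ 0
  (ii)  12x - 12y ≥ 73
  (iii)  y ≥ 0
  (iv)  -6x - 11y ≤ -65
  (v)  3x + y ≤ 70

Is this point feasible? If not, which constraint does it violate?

Constraint (ii): 12x - 12y = 48, which is not ≥ 73. All other constraints are satisfied.

not feasible — violates (ii)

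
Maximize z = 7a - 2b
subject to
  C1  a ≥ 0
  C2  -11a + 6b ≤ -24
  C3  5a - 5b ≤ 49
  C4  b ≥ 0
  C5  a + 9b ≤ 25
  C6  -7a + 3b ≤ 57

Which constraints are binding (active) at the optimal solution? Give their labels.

C3 and C5

Vertices and z = 7a - 2b:
  (24/11, 0) → z = 168/11
  (122/35, 251/105) → z = 412/21
  (49/5, 0) → z = 343/5
  (283/25, 38/25) → z = 381/5

The maximum is at (283/25, 38/25). Substituting into each constraint, equality holds for C3 and C5; the remaining constraints have slack.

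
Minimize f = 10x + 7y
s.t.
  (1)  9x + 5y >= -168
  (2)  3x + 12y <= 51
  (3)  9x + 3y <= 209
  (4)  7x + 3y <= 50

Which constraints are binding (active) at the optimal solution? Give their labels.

Feasible corners and f = 10x + 7y:
  (-757/31, 321/31) → f = -5323/31
  (1549/18, -377/2) → f = -8261/18
  (149/25, 69/25) → f = 1973/25
  (159/2, -1013/6) → f = -2321/6

The minimum is at (1549/18, -377/2). Substituting into each constraint, equality holds for (1) and (3); the remaining constraints have slack.

(1) and (3)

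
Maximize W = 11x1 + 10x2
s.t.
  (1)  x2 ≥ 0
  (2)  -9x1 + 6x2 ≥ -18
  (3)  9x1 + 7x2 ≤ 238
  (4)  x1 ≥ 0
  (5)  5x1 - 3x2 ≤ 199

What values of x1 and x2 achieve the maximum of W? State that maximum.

Feasible corners and W = 11x1 + 10x2:
  (2, 0) → W = 22
  (0, 0) → W = 0
  (518/39, 220/13) → W = 946/3
  (0, 34) → W = 340

The optimum lies where 9x1 + 7x2 = 238 and x1 = 0.
Solving simultaneously gives x1 = 0, x2 = 34.

x1 = 0, x2 = 34, maximum W = 340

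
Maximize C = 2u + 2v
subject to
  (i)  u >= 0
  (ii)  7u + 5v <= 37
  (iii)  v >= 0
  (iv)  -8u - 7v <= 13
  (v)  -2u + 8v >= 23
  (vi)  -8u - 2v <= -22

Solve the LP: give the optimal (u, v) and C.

At the optimal vertex, 7u + 5v = 37 and -8u - 2v = -22.
Solving simultaneously gives u = 18/13, v = 71/13.

u = 18/13, v = 71/13, maximum C = 178/13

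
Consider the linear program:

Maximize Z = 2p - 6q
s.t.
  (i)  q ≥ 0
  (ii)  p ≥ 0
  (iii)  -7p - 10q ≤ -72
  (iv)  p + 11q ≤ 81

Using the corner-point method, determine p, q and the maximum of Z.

Corner points and Z = 2p - 6q:
  (72/7, 0) → Z = 144/7
  (81, 0) → Z = 162
  (0, 36/5) → Z = -216/5
  (0, 81/11) → Z = -486/11

The binding constraints are q = 0 and p + 11q = 81.
Solving simultaneously gives p = 81, q = 0.

p = 81, q = 0, maximum Z = 162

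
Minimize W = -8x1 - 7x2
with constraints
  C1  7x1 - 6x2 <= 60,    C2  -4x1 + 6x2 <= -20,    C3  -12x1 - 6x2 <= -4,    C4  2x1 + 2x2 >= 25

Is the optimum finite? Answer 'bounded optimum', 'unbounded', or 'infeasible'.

Vertices and W = -8x1 - 7x2:
  (40/3, 50/9) → W = -1310/9
  (135/13, 55/26) → W = -2545/26
  (19/2, 3) → W = -97
The feasible region has finitely many vertices and no improving ray; the minimum is -1310/9 at (40/3, 50/9).

bounded optimum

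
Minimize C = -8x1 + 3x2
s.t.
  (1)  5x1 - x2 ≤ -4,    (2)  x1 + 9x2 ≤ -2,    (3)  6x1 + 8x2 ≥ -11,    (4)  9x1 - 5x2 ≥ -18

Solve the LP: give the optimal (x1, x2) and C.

x1 = -43/46, x2 = -31/46, minimum C = 251/46

Feasible corners and C = -8x1 + 3x2:
  (-19/23, -3/23) → C = 143/23
  (-43/46, -31/46) → C = 251/46
  (-83/46, -1/46) → C = 661/46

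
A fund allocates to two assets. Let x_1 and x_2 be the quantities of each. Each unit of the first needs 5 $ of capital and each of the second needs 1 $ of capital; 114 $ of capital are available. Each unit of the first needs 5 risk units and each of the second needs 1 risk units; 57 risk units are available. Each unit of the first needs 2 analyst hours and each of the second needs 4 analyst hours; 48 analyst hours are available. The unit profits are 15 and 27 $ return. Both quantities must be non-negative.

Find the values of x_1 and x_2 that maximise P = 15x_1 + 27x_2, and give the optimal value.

x_1 = 10, x_2 = 7, maximum P = 339

Vertices and P = 15x_1 + 27x_2:
  (0, 0) → P = 0
  (0, 12) → P = 324
  (57/5, 0) → P = 171
  (10, 7) → P = 339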